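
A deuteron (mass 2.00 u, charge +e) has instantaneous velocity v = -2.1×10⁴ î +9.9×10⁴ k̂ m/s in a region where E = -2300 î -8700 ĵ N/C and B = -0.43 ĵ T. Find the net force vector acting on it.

F ≈ (6.45×10⁻¹⁵, -1.39×10⁻¹⁵, 1.45×10⁻¹⁵) N

v×B = (4.26×10⁴, 0, 9030) N/C.
E + v×B = (4.03×10⁴, -8700, 9030) N/C.
F = q(E + v×B) = (1.602×10⁻¹⁹ C)·(4.03×10⁴, -8700, 9030) = (6.45×10⁻¹⁵, -1.39×10⁻¹⁵, 1.45×10⁻¹⁵) N.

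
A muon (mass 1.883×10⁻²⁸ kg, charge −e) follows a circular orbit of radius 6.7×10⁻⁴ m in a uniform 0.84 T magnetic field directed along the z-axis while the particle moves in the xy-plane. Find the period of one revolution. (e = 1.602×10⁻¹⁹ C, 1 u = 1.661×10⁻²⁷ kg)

T ≈ 8.8×10⁻⁹ s

The cyclotron period depends only on m, q, B: T = 2πm/(|q|B).
T = 2π(1.883×10⁻²⁸)/((1.602×10⁻¹⁹)(0.84)) ≈ 8.8×10⁻⁹ s.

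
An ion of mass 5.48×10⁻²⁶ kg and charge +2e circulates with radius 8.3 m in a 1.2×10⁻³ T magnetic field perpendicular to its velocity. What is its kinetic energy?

v = |q|Br/m, then KE = ½mv² = (qBr)²/(2m).
v = (3.204×10⁻¹⁹)(1.2×10⁻³)(8.3)/5.48×10⁻²⁶ ≈ 5.823×10⁴ m/s.
KE = ½(5.48×10⁻²⁶)(5.823×10⁴)² ≈ 9.3×10⁻¹⁷ J.

KE ≈ 9.3×10⁻¹⁷ J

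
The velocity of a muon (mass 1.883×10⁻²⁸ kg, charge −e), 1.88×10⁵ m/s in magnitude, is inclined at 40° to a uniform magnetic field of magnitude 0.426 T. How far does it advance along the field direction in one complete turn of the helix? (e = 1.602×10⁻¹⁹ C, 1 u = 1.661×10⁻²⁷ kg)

v∥ = v cosθ = 1.88×10⁵·cos40° ≈ 1.440×10⁵ m/s.
T = 2πm/(|q|B) = 2π(1.883×10⁻²⁸)/((1.602×10⁻¹⁹)(0.426)) ≈ 1.734×10⁻⁸ s.
pitch = v∥ T = (1.440×10⁵)(1.734×10⁻⁸) ≈ 2.50×10⁻³ m.

p ≈ 2.50×10⁻³ m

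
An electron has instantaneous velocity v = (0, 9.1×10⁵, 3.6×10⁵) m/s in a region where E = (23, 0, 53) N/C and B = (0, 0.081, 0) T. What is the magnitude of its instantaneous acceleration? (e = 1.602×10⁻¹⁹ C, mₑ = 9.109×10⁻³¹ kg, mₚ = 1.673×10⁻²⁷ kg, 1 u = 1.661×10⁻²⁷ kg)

|a| ≈ 5.12×10¹⁵ m/s²

v×B = (-2.92×10⁴, 0, 0) N/C.
E + v×B = (-2.91×10⁴, 0, 53.0) N/C.
F = q(E + v×B) = (−1.602×10⁻¹⁹ C)·(-2.91×10⁴, 0, 53.0) = (4.67×10⁻¹⁵, 0, -8.49×10⁻¹⁸) N.
|a| = |F|/m = 4.668×10⁻¹⁵/9.109×10⁻³¹ ≈ 5.12×10¹⁵ m/s².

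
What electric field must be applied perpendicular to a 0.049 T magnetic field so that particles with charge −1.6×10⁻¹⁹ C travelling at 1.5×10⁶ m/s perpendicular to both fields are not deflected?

For straight-line motion qE = qvB, so E = vB.
E = 1.5×10⁶ × 0.049 = 7.4×10⁴ V/m.

E = 7.4×10⁴ V/m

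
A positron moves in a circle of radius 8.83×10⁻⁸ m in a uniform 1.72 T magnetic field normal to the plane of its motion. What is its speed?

From |q|vB = mv²/r, v = |q|Br/m.
v = (1.602×10⁻¹⁹)(1.72)(8.83×10⁻⁸)/9.109×10⁻³¹ ≈ 2.67×10⁴ m/s.

v ≈ 2.67×10⁴ m/s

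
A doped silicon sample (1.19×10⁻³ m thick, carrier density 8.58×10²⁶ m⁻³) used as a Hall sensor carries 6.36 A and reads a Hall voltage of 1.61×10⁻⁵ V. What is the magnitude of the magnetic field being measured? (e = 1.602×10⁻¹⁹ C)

From V_H = IB/(n e t), B = V_H n e t / I.
B = (1.61×10⁻⁵)(8.58×10²⁶)(1.602×10⁻¹⁹)(1.19×10⁻³)/6.36 ≈ 0.414 T.

B ≈ 0.414 T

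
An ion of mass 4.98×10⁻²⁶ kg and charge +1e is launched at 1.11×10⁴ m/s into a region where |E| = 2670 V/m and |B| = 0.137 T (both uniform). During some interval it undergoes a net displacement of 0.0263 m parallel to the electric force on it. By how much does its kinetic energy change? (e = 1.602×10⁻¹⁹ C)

The magnetic force is always ⟂ v and does no work; only the electric force changes KE.
ΔKE = F_E · d = |q|E d = (1.602×10⁻¹⁹)(2670)(0.0263) ≈ 1.12×10⁻¹⁷ J.

ΔKE ≈ 1.12×10⁻¹⁷ J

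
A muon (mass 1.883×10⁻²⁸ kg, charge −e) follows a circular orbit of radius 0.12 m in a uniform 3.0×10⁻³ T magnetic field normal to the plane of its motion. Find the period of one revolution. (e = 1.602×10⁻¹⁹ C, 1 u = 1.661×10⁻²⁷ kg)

T ≈ 2.5×10⁻⁶ s

The cyclotron period depends only on m, q, B: T = 2πm/(|q|B).
T = 2π(1.883×10⁻²⁸)/((1.602×10⁻¹⁹)(3.0×10⁻³)) ≈ 2.5×10⁻⁶ s.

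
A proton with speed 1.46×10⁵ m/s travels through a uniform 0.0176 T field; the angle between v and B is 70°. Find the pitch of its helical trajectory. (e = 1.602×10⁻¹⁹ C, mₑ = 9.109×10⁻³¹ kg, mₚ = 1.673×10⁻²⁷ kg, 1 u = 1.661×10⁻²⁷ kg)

v∥ = v cosθ = 1.46×10⁵·cos70° ≈ 4.993×10⁴ m/s.
T = 2πm/(|q|B) = 2π(1.673×10⁻²⁷)/((1.602×10⁻¹⁹)(0.0176)) ≈ 3.728×10⁻⁶ s.
pitch = v∥ T = (4.993×10⁴)(3.728×10⁻⁶) ≈ 0.186 m.

p ≈ 0.186 m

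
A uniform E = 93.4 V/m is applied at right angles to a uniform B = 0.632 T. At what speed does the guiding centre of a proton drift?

The steady drift has the magnetic force balancing the electric force, so v_d = E/B.
v_d = 93.4/0.632 = 148 m/s.

v_d ≈ 148 m/s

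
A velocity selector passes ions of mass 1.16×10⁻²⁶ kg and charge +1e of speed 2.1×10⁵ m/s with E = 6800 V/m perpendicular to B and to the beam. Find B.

Balance of forces in the selector: qE = qvB ⇒ B = E/v.
B = 6800/2.1×10⁵ = 0.032 T.

B = 0.032 T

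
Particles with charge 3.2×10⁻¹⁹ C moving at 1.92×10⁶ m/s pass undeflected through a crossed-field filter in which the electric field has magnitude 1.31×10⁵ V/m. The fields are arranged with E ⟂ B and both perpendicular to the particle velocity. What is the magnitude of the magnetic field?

Balance of forces in the selector: qE = qvB ⇒ B = E/v.
B = 1.31×10⁵/1.92×10⁶ = 0.0682 T.

B = 0.0682 T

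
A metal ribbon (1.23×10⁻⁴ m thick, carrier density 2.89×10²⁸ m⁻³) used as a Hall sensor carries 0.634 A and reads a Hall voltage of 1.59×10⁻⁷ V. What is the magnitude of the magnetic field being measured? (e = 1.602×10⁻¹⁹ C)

B ≈ 0.143 T

From V_H = IB/(n e t), B = V_H n e t / I.
B = (1.59×10⁻⁷)(2.89×10²⁸)(1.602×10⁻¹⁹)(1.23×10⁻⁴)/0.634 ≈ 0.143 T.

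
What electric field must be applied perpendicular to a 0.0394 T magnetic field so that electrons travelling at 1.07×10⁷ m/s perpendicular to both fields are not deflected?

For straight-line motion qE = qvB, so E = vB.
E = 1.07×10⁷ × 0.0394 = 4.22×10⁵ V/m.

E = 4.22×10⁵ V/m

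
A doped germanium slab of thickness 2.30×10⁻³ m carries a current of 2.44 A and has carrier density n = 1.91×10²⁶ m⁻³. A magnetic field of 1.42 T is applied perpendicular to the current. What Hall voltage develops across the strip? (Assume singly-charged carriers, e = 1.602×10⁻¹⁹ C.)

V_H ≈ 4.92×10⁻⁵ V

V_H = IB/(n e t).
V_H = (2.44)(1.42)/((1.91×10²⁶)(1.602×10⁻¹⁹)(2.30×10⁻³)) ≈ 4.92×10⁻⁵ V.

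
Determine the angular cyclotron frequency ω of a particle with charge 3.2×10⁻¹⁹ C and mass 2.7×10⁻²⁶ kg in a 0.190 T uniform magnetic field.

ω = |q|B/m.
ω = (3.2×10⁻¹⁹)(0.190)/2.7×10⁻²⁶ ≈ 2.25×10⁶ rad/s.

ω ≈ 2.25×10⁶ rad/s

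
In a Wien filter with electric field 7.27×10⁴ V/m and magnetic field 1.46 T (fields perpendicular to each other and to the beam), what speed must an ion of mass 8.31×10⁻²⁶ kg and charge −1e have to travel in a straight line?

v = 4.98×10⁴ m/s

For undeflected motion the electric and magnetic forces balance: qE = qvB.
v = E/B = 7.27×10⁴/1.46 = 4.98×10⁴ m/s.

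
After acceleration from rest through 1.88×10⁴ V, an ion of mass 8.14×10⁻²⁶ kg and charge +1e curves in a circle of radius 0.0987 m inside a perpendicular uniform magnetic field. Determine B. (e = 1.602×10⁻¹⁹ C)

B ≈ 1.40 T

v = √(2|q|V/m) = √(2·1.602×10⁻¹⁹·1.88×10⁴/8.14×10⁻²⁶) ≈ 2.720×10⁵ m/s.
B = mv/(|q|r) = (8.14×10⁻²⁶)(2.720×10⁵)/((1.602×10⁻¹⁹)(0.0987)) ≈ 1.40 T.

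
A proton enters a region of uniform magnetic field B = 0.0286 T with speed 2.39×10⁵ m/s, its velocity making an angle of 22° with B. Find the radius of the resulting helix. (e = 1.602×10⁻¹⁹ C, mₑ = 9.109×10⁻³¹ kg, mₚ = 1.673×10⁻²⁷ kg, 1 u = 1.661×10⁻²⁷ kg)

r ≈ 0.0327 m

v⊥ = v sinθ = 2.39×10⁵·sin22° ≈ 8.953×10⁴ m/s.
r = m v⊥/(|q|B) = (1.673×10⁻²⁷)(8.953×10⁴)/((1.602×10⁻¹⁹)(0.0286)) ≈ 0.0327 m.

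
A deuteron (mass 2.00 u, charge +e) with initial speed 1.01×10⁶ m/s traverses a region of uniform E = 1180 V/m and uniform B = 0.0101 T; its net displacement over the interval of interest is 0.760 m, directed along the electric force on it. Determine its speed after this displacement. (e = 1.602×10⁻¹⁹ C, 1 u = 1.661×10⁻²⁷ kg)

v_f ≈ 1.05×10⁶ m/s

B does no work; ΔKE = |q|E d.
½mv_f² = ½mv₀² + |q|Ed = ½(3.322×10⁻²⁷)(1.01×10⁶)² + (1.602×10⁻¹⁹)(1180)(0.760) ≈ 1.694×10⁻¹⁵ J + 1.437×10⁻¹⁶ J ≈ 1.838×10⁻¹⁵ J.
v_f = √(2·1.838×10⁻¹⁵/3.322×10⁻²⁷) ≈ 1.05×10⁶ m/s.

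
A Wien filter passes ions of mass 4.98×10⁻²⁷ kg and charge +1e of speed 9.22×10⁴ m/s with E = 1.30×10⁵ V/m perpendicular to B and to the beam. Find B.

B = 1.41 T

Balance of forces in the selector: qE = qvB ⇒ B = E/v.
B = 1.30×10⁵/9.22×10⁴ = 1.41 T.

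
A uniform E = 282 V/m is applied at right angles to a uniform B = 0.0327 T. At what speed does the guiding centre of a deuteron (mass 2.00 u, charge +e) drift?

v_d ≈ 8620 m/s

In crossed fields the guiding centre drifts at v_d = |E×B|/B² = E/B, independent of charge and mass.
v_d = 282/0.0327 = 8620 m/s.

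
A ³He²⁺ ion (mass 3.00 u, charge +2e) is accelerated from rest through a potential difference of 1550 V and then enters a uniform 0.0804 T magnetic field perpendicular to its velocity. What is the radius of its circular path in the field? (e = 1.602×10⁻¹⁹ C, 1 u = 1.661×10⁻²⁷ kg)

r ≈ 0.0864 m

Acceleration: |q|V = ½mv² ⇒ v = √(2|q|V/m) = √(2·3.204×10⁻¹⁹·1550/4.983×10⁻²⁷) ≈ 4.465×10⁵ m/s.
In the field: r = mv/(|q|B) = (4.983×10⁻²⁷)(4.465×10⁵)/((3.204×10⁻¹⁹)(0.0804)) ≈ 0.0864 m.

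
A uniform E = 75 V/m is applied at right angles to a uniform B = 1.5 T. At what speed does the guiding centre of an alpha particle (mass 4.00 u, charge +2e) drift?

The steady drift has the magnetic force balancing the electric force, so v_d = E/B.
v_d = 75/1.5 = 50 m/s.

v_d ≈ 50 m/s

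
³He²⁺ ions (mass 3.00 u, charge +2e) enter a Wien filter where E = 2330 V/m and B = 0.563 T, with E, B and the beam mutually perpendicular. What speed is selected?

v = 4140 m/s

For undeflected motion the electric and magnetic forces balance: qE = qvB.
v = E/B = 2330/0.563 = 4140 m/s.
The result is independent of the particle's charge and mass.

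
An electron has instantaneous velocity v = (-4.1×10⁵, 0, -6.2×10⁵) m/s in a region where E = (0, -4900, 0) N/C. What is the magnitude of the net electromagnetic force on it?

|F| ≈ 7.85×10⁻¹⁶ N

Only an electric field acts, so F = qE = (−1.602×10⁻¹⁹ C)·(0, -4900, 0) = (0, 7.85×10⁻¹⁶, 0) N.
|F| = 7.85×10⁻¹⁶ N.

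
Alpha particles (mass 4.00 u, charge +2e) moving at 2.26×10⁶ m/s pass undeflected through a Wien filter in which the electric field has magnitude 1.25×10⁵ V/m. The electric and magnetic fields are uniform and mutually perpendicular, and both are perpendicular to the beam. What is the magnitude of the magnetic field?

Balance of forces in the selector: qE = qvB ⇒ B = E/v.
B = 1.25×10⁵/2.26×10⁶ = 0.0553 T.

B = 0.0553 T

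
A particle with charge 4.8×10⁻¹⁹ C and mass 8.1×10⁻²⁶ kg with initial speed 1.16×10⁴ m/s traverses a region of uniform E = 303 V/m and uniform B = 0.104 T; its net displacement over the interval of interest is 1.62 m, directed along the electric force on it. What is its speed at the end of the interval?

v_f ≈ 7.72×10⁴ m/s

B does no work; ΔKE = |q|E d.
½mv_f² = ½mv₀² + |q|Ed = ½(8.1×10⁻²⁶)(1.16×10⁴)² + (4.8×10⁻¹⁹)(303)(1.62) ≈ 5.450×10⁻¹⁸ J + 2.356×10⁻¹⁶ J ≈ 2.411×10⁻¹⁶ J.
v_f = √(2·2.411×10⁻¹⁶/8.1×10⁻²⁶) ≈ 7.72×10⁴ m/s.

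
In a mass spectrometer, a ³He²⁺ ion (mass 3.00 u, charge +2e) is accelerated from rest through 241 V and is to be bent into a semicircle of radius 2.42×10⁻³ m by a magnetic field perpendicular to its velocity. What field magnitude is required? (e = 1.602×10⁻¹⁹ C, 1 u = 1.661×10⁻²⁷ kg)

v = √(2|q|V/m) = √(2·3.204×10⁻¹⁹·241/4.983×10⁻²⁷) ≈ 1.760×10⁵ m/s.
B = mv/(|q|r) = (4.983×10⁻²⁷)(1.760×10⁵)/((3.204×10⁻¹⁹)(2.42×10⁻³)) ≈ 1.13 T.

B ≈ 1.13 T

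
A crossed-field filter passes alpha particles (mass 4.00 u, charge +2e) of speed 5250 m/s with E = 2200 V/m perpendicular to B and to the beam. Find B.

Balance of forces in the selector: qE = qvB ⇒ B = E/v.
B = 2200/5250 = 0.419 T.

B = 0.419 T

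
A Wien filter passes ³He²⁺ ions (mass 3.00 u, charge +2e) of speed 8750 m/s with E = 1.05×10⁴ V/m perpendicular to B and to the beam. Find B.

Balance of forces in the selector: qE = qvB ⇒ B = E/v.
B = 1.05×10⁴/8750 = 1.20 T.

B = 1.20 T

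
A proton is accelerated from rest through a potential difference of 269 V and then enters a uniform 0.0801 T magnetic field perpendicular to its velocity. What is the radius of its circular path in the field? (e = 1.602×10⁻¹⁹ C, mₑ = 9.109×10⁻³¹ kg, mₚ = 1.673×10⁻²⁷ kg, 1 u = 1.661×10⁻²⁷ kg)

r ≈ 0.0296 m

Acceleration: |q|V = ½mv² ⇒ v = √(2|q|V/m) = √(2·1.602×10⁻¹⁹·269/1.673×10⁻²⁷) ≈ 2.270×10⁵ m/s.
In the field: r = mv/(|q|B) = (1.673×10⁻²⁷)(2.270×10⁵)/((1.602×10⁻¹⁹)(0.0801)) ≈ 0.0296 m.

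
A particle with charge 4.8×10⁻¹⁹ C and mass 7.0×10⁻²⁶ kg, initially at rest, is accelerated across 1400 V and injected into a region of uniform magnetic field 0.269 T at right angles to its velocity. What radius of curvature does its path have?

r ≈ 0.0751 m

Acceleration: |q|V = ½mv² ⇒ v = √(2|q|V/m) = √(2·4.8×10⁻¹⁹·1400/7.0×10⁻²⁶) ≈ 1.386×10⁵ m/s.
In the field: r = mv/(|q|B) = (7.0×10⁻²⁶)(1.386×10⁵)/((4.8×10⁻¹⁹)(0.269)) ≈ 0.0751 m.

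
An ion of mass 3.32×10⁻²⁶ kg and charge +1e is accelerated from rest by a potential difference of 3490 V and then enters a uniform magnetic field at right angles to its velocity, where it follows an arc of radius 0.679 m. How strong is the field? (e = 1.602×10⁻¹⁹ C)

B ≈ 0.0560 T

v = √(2|q|V/m) = √(2·1.602×10⁻¹⁹·3490/3.32×10⁻²⁶) ≈ 1.835×10⁵ m/s.
B = mv/(|q|r) = (3.32×10⁻²⁶)(1.835×10⁵)/((1.602×10⁻¹⁹)(0.679)) ≈ 0.0560 T.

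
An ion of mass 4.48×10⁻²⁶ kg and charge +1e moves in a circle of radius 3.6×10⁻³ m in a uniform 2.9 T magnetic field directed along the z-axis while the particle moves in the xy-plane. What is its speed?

From |q|vB = mv²/r, v = |q|Br/m.
v = (1.602×10⁻¹⁹)(2.9)(3.6×10⁻³)/4.48×10⁻²⁶ ≈ 3.7×10⁴ m/s.

v ≈ 3.7×10⁴ m/s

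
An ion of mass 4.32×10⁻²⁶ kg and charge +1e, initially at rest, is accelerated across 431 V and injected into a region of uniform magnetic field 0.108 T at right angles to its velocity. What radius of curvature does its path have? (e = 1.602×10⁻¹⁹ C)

r ≈ 0.141 m

Acceleration: |q|V = ½mv² ⇒ v = √(2|q|V/m) = √(2·1.602×10⁻¹⁹·431/4.32×10⁻²⁶) ≈ 5.654×10⁴ m/s.
In the field: r = mv/(|q|B) = (4.32×10⁻²⁶)(5.654×10⁴)/((1.602×10⁻¹⁹)(0.108)) ≈ 0.141 m.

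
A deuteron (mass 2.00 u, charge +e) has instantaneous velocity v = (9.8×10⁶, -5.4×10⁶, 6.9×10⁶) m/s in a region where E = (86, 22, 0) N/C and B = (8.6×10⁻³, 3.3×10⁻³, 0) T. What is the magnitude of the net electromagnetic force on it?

|F| ≈ 1.62×10⁻¹⁴ N

v×B = (-2.28×10⁴, 5.93×10⁴, 7.88×10⁴) N/C.
E + v×B = (-2.27×10⁴, 5.94×10⁴, 7.88×10⁴) N/C.
F = q(E + v×B) = (1.602×10⁻¹⁹ C)·(-2.27×10⁴, 5.94×10⁴, 7.88×10⁴) = (-3.63×10⁻¹⁵, 9.51×10⁻¹⁵, 1.26×10⁻¹⁴) N.
|F| = 1.62×10⁻¹⁴ N.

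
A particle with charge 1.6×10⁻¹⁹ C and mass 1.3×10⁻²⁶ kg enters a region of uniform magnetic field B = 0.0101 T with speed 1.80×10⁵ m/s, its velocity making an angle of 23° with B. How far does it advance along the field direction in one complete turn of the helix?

p ≈ 8.37 m

v∥ = v cosθ = 1.80×10⁵·cos23° ≈ 1.657×10⁵ m/s.
T = 2πm/(|q|B) = 2π(1.3×10⁻²⁶)/((1.6×10⁻¹⁹)(0.0101)) ≈ 5.055×10⁻⁵ s.
pitch = v∥ T = (1.657×10⁵)(5.055×10⁻⁵) ≈ 8.37 m.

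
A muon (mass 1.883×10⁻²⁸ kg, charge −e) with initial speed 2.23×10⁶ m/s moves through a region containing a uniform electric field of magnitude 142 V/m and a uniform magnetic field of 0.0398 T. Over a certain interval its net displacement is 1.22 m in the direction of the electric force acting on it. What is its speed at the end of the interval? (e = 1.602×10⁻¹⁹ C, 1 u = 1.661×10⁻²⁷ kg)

v_f ≈ 2.30×10⁶ m/s

B does no work; ΔKE = |q|E d.
½mv_f² = ½mv₀² + |q|Ed = ½(1.883×10⁻²⁸)(2.23×10⁶)² + (1.602×10⁻¹⁹)(142)(1.22) ≈ 4.682×10⁻¹⁶ J + 2.775×10⁻¹⁷ J ≈ 4.960×10⁻¹⁶ J.
v_f = √(2·4.960×10⁻¹⁶/1.883×10⁻²⁸) ≈ 2.30×10⁶ m/s.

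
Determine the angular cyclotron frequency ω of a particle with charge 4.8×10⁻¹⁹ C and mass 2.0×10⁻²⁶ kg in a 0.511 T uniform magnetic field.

ω ≈ 1.23×10⁷ rad/s

ω = |q|B/m.
ω = (4.8×10⁻¹⁹)(0.511)/2.0×10⁻²⁶ ≈ 1.23×10⁷ rad/s.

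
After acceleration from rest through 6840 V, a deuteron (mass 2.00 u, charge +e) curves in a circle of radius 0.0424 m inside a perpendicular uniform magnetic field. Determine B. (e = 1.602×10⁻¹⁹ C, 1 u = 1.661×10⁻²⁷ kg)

B ≈ 0.397 T

v = √(2|q|V/m) = √(2·1.602×10⁻¹⁹·6840/3.322×10⁻²⁷) ≈ 8.122×10⁵ m/s.
B = mv/(|q|r) = (3.322×10⁻²⁷)(8.122×10⁵)/((1.602×10⁻¹⁹)(0.0424)) ≈ 0.397 T.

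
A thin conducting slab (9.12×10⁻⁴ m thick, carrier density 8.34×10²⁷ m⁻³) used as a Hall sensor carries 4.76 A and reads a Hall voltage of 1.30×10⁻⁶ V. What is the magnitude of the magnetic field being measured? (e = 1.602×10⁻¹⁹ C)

B ≈ 0.333 T

From V_H = IB/(n e t), B = V_H n e t / I.
B = (1.30×10⁻⁶)(8.34×10²⁷)(1.602×10⁻¹⁹)(9.12×10⁻⁴)/4.76 ≈ 0.333 T.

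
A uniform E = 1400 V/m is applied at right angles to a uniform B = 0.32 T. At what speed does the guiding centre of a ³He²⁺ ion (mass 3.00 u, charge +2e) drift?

v_d ≈ 4400 m/s

The E×B drift speed is v_d = E/B.
v_d = 1400/0.32 = 4400 m/s.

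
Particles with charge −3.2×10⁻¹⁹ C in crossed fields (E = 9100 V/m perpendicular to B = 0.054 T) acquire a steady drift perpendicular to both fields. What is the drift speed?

v_d ≈ 1.7×10⁵ m/s

The E×B drift speed is v_d = E/B.
v_d = 9100/0.054 = 1.7×10⁵ m/s.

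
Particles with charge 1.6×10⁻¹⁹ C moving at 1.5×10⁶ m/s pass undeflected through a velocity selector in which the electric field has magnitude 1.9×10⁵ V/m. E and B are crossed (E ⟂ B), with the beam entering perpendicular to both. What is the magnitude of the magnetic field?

B = 0.13 T

Balance of forces in the selector: qE = qvB ⇒ B = E/v.
B = 1.9×10⁵/1.5×10⁶ = 0.13 T.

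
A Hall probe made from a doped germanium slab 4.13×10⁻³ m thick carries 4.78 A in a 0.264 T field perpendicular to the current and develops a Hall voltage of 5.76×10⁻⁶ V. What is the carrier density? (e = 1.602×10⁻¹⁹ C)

From V_H = IB/(n e t), n = IB/(V_H e t).
n = (4.78)(0.264)/((5.76×10⁻⁶)(1.602×10⁻¹⁹)(4.13×10⁻³)) ≈ 3.31×10²⁶ m⁻³.

n ≈ 3.31×10²⁶ m⁻³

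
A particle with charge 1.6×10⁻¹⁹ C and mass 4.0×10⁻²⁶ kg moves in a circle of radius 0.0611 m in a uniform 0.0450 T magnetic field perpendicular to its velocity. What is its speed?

v ≈ 1.10×10⁴ m/s

From |q|vB = mv²/r, v = |q|Br/m.
v = (1.6×10⁻¹⁹)(0.0450)(0.0611)/4.0×10⁻²⁶ ≈ 1.10×10⁴ m/s.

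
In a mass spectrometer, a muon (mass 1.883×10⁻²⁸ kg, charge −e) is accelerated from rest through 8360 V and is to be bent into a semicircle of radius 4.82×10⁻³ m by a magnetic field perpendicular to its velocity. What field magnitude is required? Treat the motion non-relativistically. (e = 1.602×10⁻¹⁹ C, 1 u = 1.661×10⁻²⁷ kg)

B ≈ 0.920 T

v = √(2|q|V/m) = √(2·1.602×10⁻¹⁹·8360/1.883×10⁻²⁸) ≈ 3.772×10⁶ m/s.
B = mv/(|q|r) = (1.883×10⁻²⁸)(3.772×10⁶)/((1.602×10⁻¹⁹)(4.82×10⁻³)) ≈ 0.920 T.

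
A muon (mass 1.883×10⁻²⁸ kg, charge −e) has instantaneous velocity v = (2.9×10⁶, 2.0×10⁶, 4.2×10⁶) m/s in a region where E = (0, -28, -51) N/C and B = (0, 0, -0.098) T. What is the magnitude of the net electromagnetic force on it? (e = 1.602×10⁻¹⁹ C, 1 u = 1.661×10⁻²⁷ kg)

|F| ≈ 5.53×10⁻¹⁴ N

v×B = (-1.96×10⁵, 2.84×10⁵, 0) N/C.
E + v×B = (-1.96×10⁵, 2.84×10⁵, -51.0) N/C.
F = q(E + v×B) = (−1.602×10⁻¹⁹ C)·(-1.96×10⁵, 2.84×10⁵, -51.0) = (3.14×10⁻¹⁴, -4.55×10⁻¹⁴, 8.17×10⁻¹⁸) N.
|F| = 5.53×10⁻¹⁴ N.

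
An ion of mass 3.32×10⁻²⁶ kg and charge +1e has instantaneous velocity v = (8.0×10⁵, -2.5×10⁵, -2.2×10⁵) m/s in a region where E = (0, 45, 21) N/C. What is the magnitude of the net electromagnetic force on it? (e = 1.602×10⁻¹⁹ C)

|F| ≈ 7.96×10⁻¹⁸ N

Only an electric field acts, so F = qE = (1.602×10⁻¹⁹ C)·(0, 45.0, 21.0) = (0, 7.21×10⁻¹⁸, 3.36×10⁻¹⁸) N.
|F| = 7.96×10⁻¹⁸ N.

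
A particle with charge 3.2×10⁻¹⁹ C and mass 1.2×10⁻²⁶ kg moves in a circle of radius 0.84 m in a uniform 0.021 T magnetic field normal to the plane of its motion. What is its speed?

v ≈ 4.7×10⁵ m/s

From |q|vB = mv²/r, v = |q|Br/m.
v = (3.2×10⁻¹⁹)(0.021)(0.84)/1.2×10⁻²⁶ ≈ 4.7×10⁵ m/s.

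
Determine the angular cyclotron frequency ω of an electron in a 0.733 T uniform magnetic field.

ω = |q|B/m.
ω = (1.602×10⁻¹⁹)(0.733)/9.109×10⁻³¹ ≈ 1.29×10¹¹ rad/s.

ω ≈ 1.29×10¹¹ rad/s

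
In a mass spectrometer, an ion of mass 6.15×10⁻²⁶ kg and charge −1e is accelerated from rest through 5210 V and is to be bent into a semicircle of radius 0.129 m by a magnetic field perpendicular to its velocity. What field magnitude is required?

v = √(2|q|V/m) = √(2·1.602×10⁻¹⁹·5210/6.15×10⁻²⁶) ≈ 1.648×10⁵ m/s.
B = mv/(|q|r) = (6.15×10⁻²⁶)(1.648×10⁵)/((1.602×10⁻¹⁹)(0.129)) ≈ 0.490 T.

B ≈ 0.490 T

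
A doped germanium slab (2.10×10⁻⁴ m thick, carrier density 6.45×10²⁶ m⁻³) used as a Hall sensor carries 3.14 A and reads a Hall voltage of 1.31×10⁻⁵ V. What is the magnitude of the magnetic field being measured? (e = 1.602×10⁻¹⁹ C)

B ≈ 0.0905 T

From V_H = IB/(n e t), B = V_H n e t / I.
B = (1.31×10⁻⁵)(6.45×10²⁶)(1.602×10⁻¹⁹)(2.10×10⁻⁴)/3.14 ≈ 0.0905 T.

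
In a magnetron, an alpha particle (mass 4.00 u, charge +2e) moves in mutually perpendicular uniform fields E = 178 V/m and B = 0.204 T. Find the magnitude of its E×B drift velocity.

The steady drift has the magnetic force balancing the electric force, so v_d = E/B.
v_d = 178/0.204 = 873 m/s.

v_d ≈ 873 m/s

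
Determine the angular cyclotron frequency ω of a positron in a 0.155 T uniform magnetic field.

ω ≈ 2.73×10¹⁰ rad/s

ω = |q|B/m.
ω = (1.602×10⁻¹⁹)(0.155)/9.109×10⁻³¹ ≈ 2.73×10¹⁰ rad/s.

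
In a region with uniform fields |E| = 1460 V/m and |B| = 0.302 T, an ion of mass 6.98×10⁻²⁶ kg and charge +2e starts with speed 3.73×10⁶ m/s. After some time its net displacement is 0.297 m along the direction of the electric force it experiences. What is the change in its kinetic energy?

The magnetic force is always ⟂ v and does no work; only the electric force changes KE.
ΔKE = F_E · d = |q|E d = (3.204×10⁻¹⁹)(1460)(0.297) ≈ 1.39×10⁻¹⁶ J.

ΔKE ≈ 1.39×10⁻¹⁶ J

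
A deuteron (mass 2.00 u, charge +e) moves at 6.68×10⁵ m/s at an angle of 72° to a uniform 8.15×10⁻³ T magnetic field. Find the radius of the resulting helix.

r ≈ 1.62 m

v⊥ = v sinθ = 6.68×10⁵·sin72° ≈ 6.353×10⁵ m/s.
r = m v⊥/(|q|B) = (3.322×10⁻²⁷)(6.353×10⁵)/((1.602×10⁻¹⁹)(8.15×10⁻³)) ≈ 1.62 m.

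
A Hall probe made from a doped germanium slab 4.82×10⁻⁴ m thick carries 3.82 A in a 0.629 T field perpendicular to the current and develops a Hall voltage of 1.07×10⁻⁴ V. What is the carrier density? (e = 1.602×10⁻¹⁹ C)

From V_H = IB/(n e t), n = IB/(V_H e t).
n = (3.82)(0.629)/((1.07×10⁻⁴)(1.602×10⁻¹⁹)(4.82×10⁻⁴)) ≈ 2.91×10²⁶ m⁻³.

n ≈ 2.91×10²⁶ m⁻³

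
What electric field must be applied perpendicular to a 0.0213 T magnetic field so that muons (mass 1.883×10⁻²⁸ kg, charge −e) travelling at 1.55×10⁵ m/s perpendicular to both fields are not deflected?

For straight-line motion qE = qvB, so E = vB.
E = 1.55×10⁵ × 0.0213 = 3300 V/m.

E = 3300 V/m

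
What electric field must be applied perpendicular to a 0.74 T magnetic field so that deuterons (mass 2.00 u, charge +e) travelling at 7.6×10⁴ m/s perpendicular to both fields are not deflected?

E = 5.6×10⁴ V/m

For straight-line motion qE = qvB, so E = vB.
E = 7.6×10⁴ × 0.74 = 5.6×10⁴ V/m.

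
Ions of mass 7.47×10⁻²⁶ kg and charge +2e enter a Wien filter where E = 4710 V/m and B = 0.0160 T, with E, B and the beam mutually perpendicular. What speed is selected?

Straight-line motion ⇒ electric and magnetic forces cancel, so E = vB.
v = E/B = 4710/0.0160 = 2.94×10⁵ m/s.

v = 2.94×10⁵ m/s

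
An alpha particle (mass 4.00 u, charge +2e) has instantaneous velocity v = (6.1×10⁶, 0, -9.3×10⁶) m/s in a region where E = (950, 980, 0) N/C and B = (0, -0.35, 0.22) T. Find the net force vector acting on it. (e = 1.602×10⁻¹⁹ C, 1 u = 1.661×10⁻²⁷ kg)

v×B = (-3.26×10⁶, -1.34×10⁶, -2.14×10⁶) N/C.
E + v×B = (-3.25×10⁶, -1.34×10⁶, -2.14×10⁶) N/C.
F = q(E + v×B) = (3.204×10⁻¹⁹ C)·(-3.25×10⁶, -1.34×10⁶, -2.14×10⁶) = (-1.04×10⁻¹², -4.30×10⁻¹³, -6.84×10⁻¹³) N.

F ≈ (-1.04×10⁻¹², -4.30×10⁻¹³, -6.84×10⁻¹³) N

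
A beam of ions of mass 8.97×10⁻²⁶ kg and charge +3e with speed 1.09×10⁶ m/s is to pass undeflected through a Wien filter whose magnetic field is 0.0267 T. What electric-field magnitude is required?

For straight-line motion qE = qvB, so E = vB.
E = 1.09×10⁶ × 0.0267 = 2.91×10⁴ V/m.

E = 2.91×10⁴ V/m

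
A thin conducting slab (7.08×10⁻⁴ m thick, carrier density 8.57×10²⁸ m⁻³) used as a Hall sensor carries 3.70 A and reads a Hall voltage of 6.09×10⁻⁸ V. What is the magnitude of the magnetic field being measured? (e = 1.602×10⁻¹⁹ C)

From V_H = IB/(n e t), B = V_H n e t / I.
B = (6.09×10⁻⁸)(8.57×10²⁸)(1.602×10⁻¹⁹)(7.08×10⁻⁴)/3.70 ≈ 0.160 T.

B ≈ 0.160 T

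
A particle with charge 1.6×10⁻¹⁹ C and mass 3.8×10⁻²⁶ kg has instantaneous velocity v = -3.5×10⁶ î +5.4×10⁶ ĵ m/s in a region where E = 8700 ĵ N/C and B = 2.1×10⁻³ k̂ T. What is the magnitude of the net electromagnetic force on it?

|F| ≈ 3.14×10⁻¹⁵ N

v×B = (1.13×10⁴, 7350, 0) N/C.
E + v×B = (1.13×10⁴, 1.60×10⁴, 0) N/C.
F = q(E + v×B) = (1.6×10⁻¹⁹ C)·(1.13×10⁴, 1.60×10⁴, 0) = (1.81×10⁻¹⁵, 2.57×10⁻¹⁵, 0) N.
|F| = 3.14×10⁻¹⁵ N.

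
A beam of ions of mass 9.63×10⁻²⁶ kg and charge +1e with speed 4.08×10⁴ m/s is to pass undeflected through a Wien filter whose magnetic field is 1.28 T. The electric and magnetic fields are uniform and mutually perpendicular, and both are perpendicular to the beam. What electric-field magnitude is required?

For straight-line motion qE = qvB, so E = vB.
E = 4.08×10⁴ × 1.28 = 5.22×10⁴ V/m.

E = 5.22×10⁴ V/m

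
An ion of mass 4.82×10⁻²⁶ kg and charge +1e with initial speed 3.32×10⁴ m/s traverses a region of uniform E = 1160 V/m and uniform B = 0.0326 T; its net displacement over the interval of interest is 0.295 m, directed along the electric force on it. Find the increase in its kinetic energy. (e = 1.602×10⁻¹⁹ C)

The magnetic force is always ⟂ v and does no work; only the electric force changes KE.
ΔKE = F_E · d = |q|E d = (1.602×10⁻¹⁹)(1160)(0.295) ≈ 5.48×10⁻¹⁷ J.

ΔKE ≈ 5.48×10⁻¹⁷ J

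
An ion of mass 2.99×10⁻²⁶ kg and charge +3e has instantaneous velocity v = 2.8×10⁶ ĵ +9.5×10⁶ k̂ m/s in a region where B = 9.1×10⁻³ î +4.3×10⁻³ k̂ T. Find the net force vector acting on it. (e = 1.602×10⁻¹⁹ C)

v×B = (1.20×10⁴, 8.64×10⁴, -2.55×10⁴) N/C.
F = q v×B = (4.806×10⁻¹⁹ C)·(1.20×10⁴, 8.64×10⁴, -2.55×10⁴) = (5.79×10⁻¹⁵, 4.15×10⁻¹⁴, -1.22×10⁻¹⁴) N.

F ≈ (5.79×10⁻¹⁵, 4.15×10⁻¹⁴, -1.22×10⁻¹⁴) N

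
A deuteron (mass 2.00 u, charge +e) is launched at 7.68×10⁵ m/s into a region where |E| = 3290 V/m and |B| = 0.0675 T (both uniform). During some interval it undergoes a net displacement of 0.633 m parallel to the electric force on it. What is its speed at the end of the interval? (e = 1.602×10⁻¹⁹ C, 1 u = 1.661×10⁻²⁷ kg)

B does no work; ΔKE = |q|E d.
½mv_f² = ½mv₀² + |q|Ed = ½(3.322×10⁻²⁷)(7.68×10⁵)² + (1.602×10⁻¹⁹)(3290)(0.633) ≈ 9.797×10⁻¹⁶ J + 3.336×10⁻¹⁶ J ≈ 1.313×10⁻¹⁵ J.
v_f = √(2·1.313×10⁻¹⁵/3.322×10⁻²⁷) ≈ 8.89×10⁵ m/s.

v_f ≈ 8.89×10⁵ m/s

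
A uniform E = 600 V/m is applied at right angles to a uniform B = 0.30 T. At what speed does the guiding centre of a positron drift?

v_d ≈ 2000 m/s

In crossed fields the guiding centre drifts at v_d = |E×B|/B² = E/B, independent of charge and mass.
v_d = 600/0.30 = 2000 m/s.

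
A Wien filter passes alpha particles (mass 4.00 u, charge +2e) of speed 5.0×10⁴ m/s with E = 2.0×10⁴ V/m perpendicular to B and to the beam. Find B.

Balance of forces in the selector: qE = qvB ⇒ B = E/v.
B = 2.0×10⁴/5.0×10⁴ = 0.40 T.

B = 0.40 T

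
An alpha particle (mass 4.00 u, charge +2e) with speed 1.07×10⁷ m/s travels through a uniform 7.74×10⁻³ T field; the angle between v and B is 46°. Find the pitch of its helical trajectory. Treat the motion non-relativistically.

p ≈ 125 m

v∥ = v cosθ = 1.07×10⁷·cos46° ≈ 7.433×10⁶ m/s.
T = 2πm/(|q|B) = 2π(6.644×10⁻²⁷)/((3.204×10⁻¹⁹)(7.74×10⁻³)) ≈ 1.683×10⁻⁵ s.
pitch = v∥ T = (7.433×10⁶)(1.683×10⁻⁵) ≈ 125 m.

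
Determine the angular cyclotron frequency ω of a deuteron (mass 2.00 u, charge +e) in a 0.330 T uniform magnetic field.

ω = |q|B/m.
ω = (1.602×10⁻¹⁹)(0.330)/3.322×10⁻²⁷ ≈ 1.59×10⁷ rad/s.

ω ≈ 1.59×10⁷ rad/s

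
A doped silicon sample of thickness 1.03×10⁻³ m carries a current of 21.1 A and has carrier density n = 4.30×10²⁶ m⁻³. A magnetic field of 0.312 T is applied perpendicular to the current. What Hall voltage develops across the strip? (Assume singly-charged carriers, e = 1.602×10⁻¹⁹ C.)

V_H ≈ 9.28×10⁻⁵ V

V_H = IB/(n e t).
V_H = (21.1)(0.312)/((4.30×10²⁶)(1.602×10⁻¹⁹)(1.03×10⁻³)) ≈ 9.28×10⁻⁵ V.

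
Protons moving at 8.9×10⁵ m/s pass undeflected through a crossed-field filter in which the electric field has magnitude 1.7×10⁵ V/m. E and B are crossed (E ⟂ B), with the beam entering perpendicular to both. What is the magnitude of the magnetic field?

Balance of forces in the selector: qE = qvB ⇒ B = E/v.
B = 1.7×10⁵/8.9×10⁵ = 0.19 T.

B = 0.19 T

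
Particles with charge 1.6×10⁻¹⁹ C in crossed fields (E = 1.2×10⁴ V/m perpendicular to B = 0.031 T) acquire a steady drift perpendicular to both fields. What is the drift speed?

In crossed fields the guiding centre drifts at v_d = |E×B|/B² = E/B, independent of charge and mass.
v_d = 1.2×10⁴/0.031 = 3.9×10⁵ m/s.

v_d ≈ 3.9×10⁵ m/s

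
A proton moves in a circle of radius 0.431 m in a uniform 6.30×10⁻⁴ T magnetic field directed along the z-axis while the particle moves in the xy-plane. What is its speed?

From |q|vB = mv²/r, v = |q|Br/m.
v = (1.602×10⁻¹⁹)(6.30×10⁻⁴)(0.431)/1.673×10⁻²⁷ ≈ 2.60×10⁴ m/s.

v ≈ 2.60×10⁴ m/s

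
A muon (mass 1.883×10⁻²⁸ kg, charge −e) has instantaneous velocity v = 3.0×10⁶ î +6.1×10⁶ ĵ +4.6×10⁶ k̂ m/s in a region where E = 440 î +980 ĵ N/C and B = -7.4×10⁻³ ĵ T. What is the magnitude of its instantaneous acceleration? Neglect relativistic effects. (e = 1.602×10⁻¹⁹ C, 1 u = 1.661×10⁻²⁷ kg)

v×B = (3.40×10⁴, 0, -2.22×10⁴) N/C.
E + v×B = (3.45×10⁴, 980, -2.22×10⁴) N/C.
F = q(E + v×B) = (−1.602×10⁻¹⁹ C)·(3.45×10⁴, 980, -2.22×10⁴) = (-5.52×10⁻¹⁵, -1.57×10⁻¹⁶, 3.56×10⁻¹⁵) N.
|a| = |F|/m = 6.571×10⁻¹⁵/1.883×10⁻²⁸ ≈ 3.49×10¹³ m/s².

|a| ≈ 3.49×10¹³ m/s²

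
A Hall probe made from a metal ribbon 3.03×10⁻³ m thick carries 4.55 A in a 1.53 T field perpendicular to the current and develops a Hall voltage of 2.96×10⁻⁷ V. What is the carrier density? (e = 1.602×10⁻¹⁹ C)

n ≈ 4.85×10²⁸ m⁻³

From V_H = IB/(n e t), n = IB/(V_H e t).
n = (4.55)(1.53)/((2.96×10⁻⁷)(1.602×10⁻¹⁹)(3.03×10⁻³)) ≈ 4.85×10²⁸ m⁻³.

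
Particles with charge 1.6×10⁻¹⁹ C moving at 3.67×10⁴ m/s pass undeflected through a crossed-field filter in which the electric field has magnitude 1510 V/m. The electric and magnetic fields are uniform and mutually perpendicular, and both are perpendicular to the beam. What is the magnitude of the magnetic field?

B = 0.0411 T

Balance of forces in the selector: qE = qvB ⇒ B = E/v.
B = 1510/3.67×10⁴ = 0.0411 T.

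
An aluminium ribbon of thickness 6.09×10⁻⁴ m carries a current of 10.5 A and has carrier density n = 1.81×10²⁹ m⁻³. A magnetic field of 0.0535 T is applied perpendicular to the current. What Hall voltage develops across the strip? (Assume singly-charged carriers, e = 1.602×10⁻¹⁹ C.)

V_H = IB/(n e t).
V_H = (10.5)(0.0535)/((1.81×10²⁹)(1.602×10⁻¹⁹)(6.09×10⁻⁴)) ≈ 3.18×10⁻⁸ V.

V_H ≈ 3.18×10⁻⁸ V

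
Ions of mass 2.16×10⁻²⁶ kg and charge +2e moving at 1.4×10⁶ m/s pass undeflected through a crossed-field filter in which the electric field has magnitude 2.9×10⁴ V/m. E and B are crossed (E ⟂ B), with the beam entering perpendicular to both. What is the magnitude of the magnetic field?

Balance of forces in the selector: qE = qvB ⇒ B = E/v.
B = 2.9×10⁴/1.4×10⁶ = 0.021 T.

B = 0.021 T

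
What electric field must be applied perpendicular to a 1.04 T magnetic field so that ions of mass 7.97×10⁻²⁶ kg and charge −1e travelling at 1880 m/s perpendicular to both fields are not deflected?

E = 1960 V/m

For straight-line motion qE = qvB, so E = vB.
E = 1880 × 1.04 = 1960 V/m.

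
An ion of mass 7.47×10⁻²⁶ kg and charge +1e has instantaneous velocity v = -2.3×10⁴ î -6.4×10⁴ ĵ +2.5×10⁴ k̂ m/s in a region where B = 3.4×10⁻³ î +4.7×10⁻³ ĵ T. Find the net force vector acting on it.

F ≈ (-1.88×10⁻¹⁷, 1.36×10⁻¹⁷, 1.75×10⁻¹⁷) N

v×B = (-118, 85.0, 109) N/C.
F = q v×B = (1.602×10⁻¹⁹ C)·(-118, 85.0, 109) = (-1.88×10⁻¹⁷, 1.36×10⁻¹⁷, 1.75×10⁻¹⁷) N.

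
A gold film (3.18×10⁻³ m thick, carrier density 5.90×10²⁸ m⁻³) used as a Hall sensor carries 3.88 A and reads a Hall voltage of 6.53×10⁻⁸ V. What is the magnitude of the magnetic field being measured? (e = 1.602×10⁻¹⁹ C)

B ≈ 0.506 T

From V_H = IB/(n e t), B = V_H n e t / I.
B = (6.53×10⁻⁸)(5.90×10²⁸)(1.602×10⁻¹⁹)(3.18×10⁻³)/3.88 ≈ 0.506 T.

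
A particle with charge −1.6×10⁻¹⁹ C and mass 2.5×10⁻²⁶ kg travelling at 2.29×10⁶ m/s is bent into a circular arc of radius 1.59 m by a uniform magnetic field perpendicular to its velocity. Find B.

From |q|vB = mv²/r, B = mv/(|q|r).
B = (2.5×10⁻²⁶)(2.29×10⁶)/((1.6×10⁻¹⁹)(1.59)) ≈ 0.225 T.

B ≈ 0.225 T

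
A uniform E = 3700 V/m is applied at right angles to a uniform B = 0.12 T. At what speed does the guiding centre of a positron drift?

The E×B drift speed is v_d = E/B.
v_d = 3700/0.12 = 3.1×10⁴ m/s.

v_d ≈ 3.1×10⁴ m/s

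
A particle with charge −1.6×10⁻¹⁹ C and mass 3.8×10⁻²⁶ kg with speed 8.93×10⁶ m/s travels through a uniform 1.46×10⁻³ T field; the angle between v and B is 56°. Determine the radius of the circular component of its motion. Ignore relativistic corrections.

r ≈ 1200 m

v⊥ = v sinθ = 8.93×10⁶·sin56° ≈ 7.403×10⁶ m/s.
r = m v⊥/(|q|B) = (3.8×10⁻²⁶)(7.403×10⁶)/((1.6×10⁻¹⁹)(1.46×10⁻³)) ≈ 1200 m.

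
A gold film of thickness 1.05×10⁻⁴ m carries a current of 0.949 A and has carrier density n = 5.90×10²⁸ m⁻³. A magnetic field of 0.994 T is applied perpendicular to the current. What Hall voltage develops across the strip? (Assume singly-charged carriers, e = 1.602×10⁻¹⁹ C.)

V_H ≈ 9.50×10⁻⁷ V

V_H = IB/(n e t).
V_H = (0.949)(0.994)/((5.90×10²⁸)(1.602×10⁻¹⁹)(1.05×10⁻⁴)) ≈ 9.50×10⁻⁷ V.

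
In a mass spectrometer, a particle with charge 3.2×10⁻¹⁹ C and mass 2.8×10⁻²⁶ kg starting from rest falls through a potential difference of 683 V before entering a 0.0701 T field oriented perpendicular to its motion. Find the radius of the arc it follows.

r ≈ 0.156 m

Acceleration: |q|V = ½mv² ⇒ v = √(2|q|V/m) = √(2·3.2×10⁻¹⁹·683/2.8×10⁻²⁶) ≈ 1.249×10⁵ m/s.
In the field: r = mv/(|q|B) = (2.8×10⁻²⁶)(1.249×10⁵)/((3.2×10⁻¹⁹)(0.0701)) ≈ 0.156 m.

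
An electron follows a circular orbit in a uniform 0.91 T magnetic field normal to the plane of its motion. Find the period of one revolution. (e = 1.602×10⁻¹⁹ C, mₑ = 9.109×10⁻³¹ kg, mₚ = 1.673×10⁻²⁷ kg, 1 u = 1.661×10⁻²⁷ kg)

T ≈ 3.9×10⁻¹¹ s

The cyclotron period depends only on m, q, B: T = 2πm/(|q|B).
T = 2π(9.109×10⁻³¹)/((1.602×10⁻¹⁹)(0.91)) ≈ 3.9×10⁻¹¹ s.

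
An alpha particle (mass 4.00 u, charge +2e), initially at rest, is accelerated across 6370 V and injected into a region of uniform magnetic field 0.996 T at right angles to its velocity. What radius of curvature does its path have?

Acceleration: |q|V = ½mv² ⇒ v = √(2|q|V/m) = √(2·3.204×10⁻¹⁹·6370/6.644×10⁻²⁷) ≈ 7.838×10⁵ m/s.
In the field: r = mv/(|q|B) = (6.644×10⁻²⁷)(7.838×10⁵)/((3.204×10⁻¹⁹)(0.996)) ≈ 0.0163 m.

r ≈ 0.0163 m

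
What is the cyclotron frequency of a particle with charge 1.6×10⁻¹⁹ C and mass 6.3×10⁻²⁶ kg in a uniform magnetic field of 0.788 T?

f ≈ 3.19×10⁵ Hz

f = |q|B/(2πm).
f = (1.6×10⁻¹⁹)(0.788)/(2π·6.3×10⁻²⁶) ≈ 3.19×10⁵ Hz.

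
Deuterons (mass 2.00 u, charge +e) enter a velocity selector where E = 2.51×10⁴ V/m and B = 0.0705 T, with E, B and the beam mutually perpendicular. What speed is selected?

For undeflected motion the electric and magnetic forces balance: qE = qvB.
v = E/B = 2.51×10⁴/0.0705 = 3.56×10⁵ m/s.

v = 3.56×10⁵ m/s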